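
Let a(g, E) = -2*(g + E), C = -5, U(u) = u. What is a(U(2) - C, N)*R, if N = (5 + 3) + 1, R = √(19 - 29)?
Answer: -32*I*√10 ≈ -101.19*I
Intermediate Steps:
R = I*√10 (R = √(-10) = I*√10 ≈ 3.1623*I)
N = 9 (N = 8 + 1 = 9)
a(g, E) = -2*E - 2*g (a(g, E) = -2*(E + g) = -2*E - 2*g)
a(U(2) - C, N)*R = (-2*9 - 2*(2 - 1*(-5)))*(I*√10) = (-18 - 2*(2 + 5))*(I*√10) = (-18 - 2*7)*(I*√10) = (-18 - 14)*(I*√10) = -32*I*√10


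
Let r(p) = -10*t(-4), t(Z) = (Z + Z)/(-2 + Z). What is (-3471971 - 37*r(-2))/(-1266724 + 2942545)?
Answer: -10414433/5027463 ≈ -2.0715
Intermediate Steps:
t(Z) = 2*Z/(-2 + Z) (t(Z) = (2*Z)/(-2 + Z) = 2*Z/(-2 + Z))
r(p) = -40/3 (r(p) = -20*(-4)/(-2 - 4) = -20*(-4)/(-6) = -20*(-4)*(-1)/6 = -10*4/3 = -40/3)
(-3471971 - 37*r(-2))/(-1266724 + 2942545) = (-3471971 - 37*(-40/3))/(-1266724 + 2942545) = (-3471971 + 1480/3)/1675821 = -10414433/3*1/1675821 = -10414433/5027463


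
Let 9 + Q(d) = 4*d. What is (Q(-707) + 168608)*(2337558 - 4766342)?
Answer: -402621952464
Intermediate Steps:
Q(d) = -9 + 4*d
(Q(-707) + 168608)*(2337558 - 4766342) = ((-9 + 4*(-707)) + 168608)*(2337558 - 4766342) = ((-9 - 2828) + 168608)*(-2428784) = (-2837 + 168608)*(-2428784) = 165771*(-2428784) = -402621952464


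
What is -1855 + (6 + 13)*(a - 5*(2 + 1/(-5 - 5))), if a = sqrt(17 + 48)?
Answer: -4071/2 + 19*sqrt(65) ≈ -1882.3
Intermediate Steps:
a = sqrt(65) ≈ 8.0623
-1855 + (6 + 13)*(a - 5*(2 + 1/(-5 - 5))) = -1855 + (6 + 13)*(sqrt(65) - 5*(2 + 1/(-5 - 5))) = -1855 + 19*(sqrt(65) - 5*(2 + 1/(-10))) = -1855 + 19*(sqrt(65) - 5*(2 - 1/10)) = -1855 + 19*(sqrt(65) - 5*19/10) = -1855 + 19*(sqrt(65) - 19/2) = -1855 + 19*(-19/2 + sqrt(65)) = -1855 + (-361/2 + 19*sqrt(65)) = -4071/2 + 19*sqrt(65)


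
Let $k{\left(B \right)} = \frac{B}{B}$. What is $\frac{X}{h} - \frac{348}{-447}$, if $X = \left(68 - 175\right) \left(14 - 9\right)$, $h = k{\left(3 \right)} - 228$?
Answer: $\frac{106047}{33823} \approx 3.1354$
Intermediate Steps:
$k{\left(B \right)} = 1$
$h = -227$ ($h = 1 - 228 = -227$)
$X = -535$ ($X = \left(-107\right) 5 = -535$)
$\frac{X}{h} - \frac{348}{-447} = - \frac{535}{-227} - \frac{348}{-447} = \left(-535\right) \left(- \frac{1}{227}\right) - - \frac{116}{149} = \frac{535}{227} + \frac{116}{149} = \frac{106047}{33823}$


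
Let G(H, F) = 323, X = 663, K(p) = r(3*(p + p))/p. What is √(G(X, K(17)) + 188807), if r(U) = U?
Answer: √189130 ≈ 434.89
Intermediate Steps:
K(p) = 6 (K(p) = (3*(p + p))/p = (3*(2*p))/p = (6*p)/p = 6)
√(G(X, K(17)) + 188807) = √(323 + 188807) = √189130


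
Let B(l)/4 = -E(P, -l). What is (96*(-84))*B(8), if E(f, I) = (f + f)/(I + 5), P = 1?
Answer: -21504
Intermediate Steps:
E(f, I) = 2*f/(5 + I) (E(f, I) = (2*f)/(5 + I) = 2*f/(5 + I))
B(l) = -8/(5 - l) (B(l) = 4*(-2/(5 - l)) = -8/(5 - l))
(96*(-84))*B(8) = (96*(-84))*(8/(-5 + 8)) = -64512/3 = -8064*8/3 = -21504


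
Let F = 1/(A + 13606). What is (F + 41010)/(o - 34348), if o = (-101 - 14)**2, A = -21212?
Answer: -311922059/160661538 ≈ -1.9415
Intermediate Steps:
o = 13225 (o = (-115)**2 = 13225)
F = -1/7606 (F = 1/(-21212 + 13606) = 1/(-7606) = -1/7606 ≈ -0.00013148)
(F + 41010)/(o - 34348) = (-1/7606 + 41010)/(13225 - 34348) = (311922059/7606)/(-21123) = (311922059/7606)*(-1/21123) = -311922059/160661538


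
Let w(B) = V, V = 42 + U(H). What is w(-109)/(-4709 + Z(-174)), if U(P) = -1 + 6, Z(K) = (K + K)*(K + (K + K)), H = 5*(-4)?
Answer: 47/176947 ≈ 0.00026562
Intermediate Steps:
H = -20
Z(K) = 6*K² (Z(K) = (2*K)*(K + 2*K) = (2*K)*(3*K) = 6*K²)
U(P) = 5
V = 47 (V = 42 + 5 = 47)
w(B) = 47
w(-109)/(-4709 + Z(-174)) = 47/(-4709 + 6*(-174)²) = 47/(-4709 + 6*30276) = 47/(-4709 + 181656) = 47/176947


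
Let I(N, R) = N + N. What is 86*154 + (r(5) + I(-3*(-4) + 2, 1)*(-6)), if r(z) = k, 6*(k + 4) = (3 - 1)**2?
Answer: 39218/3 ≈ 13073.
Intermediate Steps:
k = -10/3 (k = -4 + (3 - 1)**2/6 = -4 + (1/6)*2**2 = -4 + (1/6)*4 = -4 + 2/3 = -10/3 ≈ -3.3333)
r(z) = -10/3
I(N, R) = 2*N
86*154 + (r(5) + I(-3*(-4) + 2, 1)*(-6)) = 86*154 + (-10/3 + (2*(-3*(-4) + 2))*(-6)) = 13244 + (-10/3 + (2*(12 + 2))*(-6)) = 13244 + (-10/3 + (2*14)*(-6)) = 13244 + (-10/3 + 28*(-6)) = 13244 + (-10/3 - 168) = 13244 - 514/3 = 39218/3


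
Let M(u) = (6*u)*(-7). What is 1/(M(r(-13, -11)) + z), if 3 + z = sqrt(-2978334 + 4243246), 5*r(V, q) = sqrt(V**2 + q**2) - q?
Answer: -5/(477 - 20*sqrt(79057) + 42*sqrt(290)) ≈ 0.0011284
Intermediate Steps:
r(V, q) = -q/5 + sqrt(V**2 + q**2)/5 (r(V, q) = (sqrt(V**2 + q**2) - q)/5 = -q/5 + sqrt(V**2 + q**2)/5)
M(u) = -42*u
z = -3 + 4*sqrt(79057) (z = -3 + sqrt(-2978334 + 4243246) = -3 + sqrt(1264912) = -3 + 4*sqrt(79057) ≈ 1121.7)
1/(M(r(-13, -11)) + z) = 1/(-42*(-1/5*(-11) + sqrt((-13)**2 + (-11)**2)/5) + (-3 + 4*sqrt(79057))) = 1/(-42*(11/5 + sqrt(169 + 121)/5) + (-3 + 4*sqrt(79057))) = 1/(-42*(11/5 + sqrt(290)/5) + (-3 + 4*sqrt(79057))) = 1/((-462/5 - 42*sqrt(290)/5) + (-3 + 4*sqrt(79057))) = 1/(-477/5 + 4*sqrt(79057) - 42*sqrt(290)/5)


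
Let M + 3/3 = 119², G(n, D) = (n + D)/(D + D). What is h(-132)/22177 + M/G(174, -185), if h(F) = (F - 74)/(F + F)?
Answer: 1394276860903/2927364 ≈ 4.7629e+5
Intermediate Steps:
h(F) = (-74 + F)/(2*F) (h(F) = (-74 + F)/((2*F)) = (-74 + F)*(1/(2*F)) = (-74 + F)/(2*F))
G(n, D) = (D + n)/(2*D) (G(n, D) = (D + n)/((2*D)) = (D + n)*(1/(2*D)) = (D + n)/(2*D))
M = 14160 (M = -1 + 119² = -1 + 14161 = 14160)
h(-132)/22177 + M/G(174, -185) = ((½)*(-74 - 132)/(-132))/22177 + 14160/(((½)*(-185 + 174)/(-185))) = ((½)*(-1/132)*(-206))*(1/22177) + 14160/(((½)*(-1/185)*(-11))) = (103/132)*(1/22177) + 14160/(11/370) = 103/2927364 + 14160*(370/11) = 103/2927364 + 5239200/11 = 1394276860903/2927364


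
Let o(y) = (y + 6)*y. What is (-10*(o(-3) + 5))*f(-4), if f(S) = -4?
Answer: -160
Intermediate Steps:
o(y) = y*(6 + y) (o(y) = (6 + y)*y = y*(6 + y))
(-10*(o(-3) + 5))*f(-4) = -10*(-3*(6 - 3) + 5)*(-4) = -10*(-3*3 + 5)*(-4) = -10*(-9 + 5)*(-4) = -10*(-4)*(-4) = 40*(-4) = -160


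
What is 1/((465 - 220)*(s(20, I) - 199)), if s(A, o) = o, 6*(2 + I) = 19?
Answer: -6/290815 ≈ -2.0632e-5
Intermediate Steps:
I = 7/6 (I = -2 + (1/6)*19 = -2 + 19/6 = 7/6 ≈ 1.1667)
1/((465 - 220)*(s(20, I) - 199)) = 1/((465 - 220)*(7/6 - 199)) = 1/(245*(-1187/6)) = 1/(-290815/6) = -6/290815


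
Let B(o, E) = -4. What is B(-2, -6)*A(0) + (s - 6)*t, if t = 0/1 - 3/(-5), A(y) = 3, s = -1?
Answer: -81/5 ≈ -16.200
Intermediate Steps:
t = 3/5 (t = 0*1 - 3*(-1/5) = 0 + 3/5 = 3/5 ≈ 0.60000)
B(-2, -6)*A(0) + (s - 6)*t = -4*3 + (-1 - 6)*(3/5) = -12 - 7*3/5 = -12 - 21/5 = -81/5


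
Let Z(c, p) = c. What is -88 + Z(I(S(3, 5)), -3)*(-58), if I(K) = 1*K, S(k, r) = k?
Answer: -262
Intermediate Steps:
I(K) = K
-88 + Z(I(S(3, 5)), -3)*(-58) = -88 + 3*(-58) = -88 - 174 = -262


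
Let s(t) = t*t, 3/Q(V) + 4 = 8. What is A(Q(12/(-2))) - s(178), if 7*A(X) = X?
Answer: -887149/28 ≈ -31684.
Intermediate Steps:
Q(V) = ¾ (Q(V) = 3/(-4 + 8) = 3/4 = 3*(¼) = ¾)
A(X) = X/7
s(t) = t²
A(Q(12/(-2))) - s(178) = (⅐)*(¾) - 1*178² = 3/28 - 1*31684 = 3/28 - 31684 = -887149/28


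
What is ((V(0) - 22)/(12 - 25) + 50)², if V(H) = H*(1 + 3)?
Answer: 451584/169 ≈ 2672.1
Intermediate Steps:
V(H) = 4*H (V(H) = H*4 = 4*H)
((V(0) - 22)/(12 - 25) + 50)² = ((4*0 - 22)/(12 - 25) + 50)² = ((0 - 22)/(-13) + 50)² = (-22*(-1/13) + 50)² = (22/13 + 50)² = (672/13)² = 451584/169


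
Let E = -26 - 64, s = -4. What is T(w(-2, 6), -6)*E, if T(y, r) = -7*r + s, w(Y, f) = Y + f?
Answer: -3420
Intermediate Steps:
T(y, r) = -4 - 7*r (T(y, r) = -7*r - 4 = -4 - 7*r)
E = -90
T(w(-2, 6), -6)*E = (-4 - 7*(-6))*(-90) = (-4 + 42)*(-90) = 38*(-90) = -3420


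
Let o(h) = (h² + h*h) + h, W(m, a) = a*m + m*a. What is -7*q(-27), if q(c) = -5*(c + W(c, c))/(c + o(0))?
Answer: -1855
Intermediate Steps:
W(m, a) = 2*a*m (W(m, a) = a*m + a*m = 2*a*m)
o(h) = h + 2*h² (o(h) = (h² + h²) + h = 2*h² + h = h + 2*h²)
q(c) = -5*(c + 2*c²)/c (q(c) = -5*(c + 2*c*c)/(c + 0*(1 + 2*0)) = -5*(c + 2*c²)/(c + 0*(1 + 0)) = -5*(c + 2*c²)/(c + 0*1) = -5*(c + 2*c²)/(c + 0) = -5*(c + 2*c²)/c)
-7*q(-27) = -7*(-5 - 10*(-27)) = -7*(-5 + 270) = -7*265 = -1855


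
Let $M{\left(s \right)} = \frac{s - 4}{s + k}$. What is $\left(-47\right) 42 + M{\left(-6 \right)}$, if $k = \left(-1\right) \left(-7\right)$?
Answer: $-1984$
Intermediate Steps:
$k = 7$
$M{\left(s \right)} = \frac{-4 + s}{7 + s}$ ($M{\left(s \right)} = \frac{s - 4}{s + 7} = \frac{-4 + s}{7 + s}$)
$\left(-47\right) 42 + M{\left(-6 \right)} = \left(-47\right) 42 + \frac{-4 - 6}{7 - 6} = -1974 + 1^{-1} \left(-10\right) = -1974 + 1 \left(-10\right) = -1974 - 10 = -1984$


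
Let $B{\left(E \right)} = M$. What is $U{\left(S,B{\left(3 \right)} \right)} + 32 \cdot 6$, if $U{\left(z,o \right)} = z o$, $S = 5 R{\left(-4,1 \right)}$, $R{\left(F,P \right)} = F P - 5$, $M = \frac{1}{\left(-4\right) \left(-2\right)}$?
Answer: $\frac{1491}{8} \approx 186.38$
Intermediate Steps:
$M = \frac{1}{8} \approx 0.125$
$R{\left(F,P \right)} = -5 + F P$
$B{\left(E \right)} = \frac{1}{8}$
$S = -45$ ($S = 5 \left(-5 - 4\right) = 5 \left(-9\right) = -45$)
$U{\left(z,o \right)} = o z$
$U{\left(S,B{\left(3 \right)} \right)} + 32 \cdot 6 = \frac{1}{8} \left(-45\right) + 32 \cdot 6 = - \frac{45}{8} + 192 = \frac{1491}{8}$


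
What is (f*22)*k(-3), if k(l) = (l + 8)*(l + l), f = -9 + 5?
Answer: 2640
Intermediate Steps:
f = -4
k(l) = 2*l*(8 + l) (k(l) = (8 + l)*(2*l) = 2*l*(8 + l))
(f*22)*k(-3) = (-4*22)*(2*(-3)*(8 - 3)) = -176*(-3)*5 = -88*(-30) = 2640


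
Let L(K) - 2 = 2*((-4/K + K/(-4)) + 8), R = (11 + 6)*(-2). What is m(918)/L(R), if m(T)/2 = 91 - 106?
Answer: -510/599 ≈ -0.85142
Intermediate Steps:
m(T) = -30 (m(T) = 2*(91 - 106) = 2*(-15) = -30)
R = -34 (R = 17*(-2) = -34)
L(K) = 18 - 8/K - K/2 (L(K) = 2 + 2*((-4/K + K/(-4)) + 8) = 2 + 2*((-4/K + K*(-¼)) + 8) = 2 + 2*((-4/K - K/4) + 8) = 2 + 2*(8 - 4/K - K/4) = 2 + (16 - 8/K - K/2) = 18 - 8/K - K/2)
m(918)/L(R) = -30/(18 - 8/(-34) - ½*(-34)) = -30/(18 - 8*(-1/34) + 17) = -30/(18 + 4/17 + 17) = -30/599/17 = -30*17/599 = -510/599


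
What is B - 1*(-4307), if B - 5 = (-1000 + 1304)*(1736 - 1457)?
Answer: 89128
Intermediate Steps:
B = 84821 (B = 5 + (-1000 + 1304)*(1736 - 1457) = 5 + 304*279 = 5 + 84816 = 84821)
B - 1*(-4307) = 84821 - 1*(-4307) = 84821 + 4307 = 89128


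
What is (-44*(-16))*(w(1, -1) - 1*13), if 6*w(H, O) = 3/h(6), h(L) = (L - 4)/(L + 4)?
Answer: -7392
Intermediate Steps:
h(L) = (-4 + L)/(4 + L)
w(H, O) = 5/2 (w(H, O) = (3/(((-4 + 6)/(4 + 6))))/6 = (3/((2/10)))/6 = (3/(((⅒)*2)))/6 = (3/(⅕))/6 = (3*5)/6 = (⅙)*15 = 5/2)
(-44*(-16))*(w(1, -1) - 1*13) = (-44*(-16))*(5/2 - 1*13) = 704*(5/2 - 13) = 704*(-21/2) = -7392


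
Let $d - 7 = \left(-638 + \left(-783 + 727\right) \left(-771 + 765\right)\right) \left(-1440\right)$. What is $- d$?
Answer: $-434887$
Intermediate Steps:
$d = 434887$ ($d = 7 + \left(-638 + \left(-783 + 727\right) \left(-771 + 765\right)\right) \left(-1440\right) = 7 + \left(-638 - -336\right) \left(-1440\right) = 7 + \left(-638 + 336\right) \left(-1440\right) = 7 - -434880 = 7 + 434880 = 434887$)
$- d = \left(-1\right) 434887 = -434887$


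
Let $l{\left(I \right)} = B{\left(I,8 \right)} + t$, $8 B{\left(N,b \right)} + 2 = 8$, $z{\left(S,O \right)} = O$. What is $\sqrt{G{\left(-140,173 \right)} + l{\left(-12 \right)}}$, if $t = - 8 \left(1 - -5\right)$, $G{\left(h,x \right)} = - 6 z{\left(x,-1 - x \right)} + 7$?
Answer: $\frac{\sqrt{4015}}{2} \approx 31.682$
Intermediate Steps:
$B{\left(N,b \right)} = \frac{3}{4}$ ($B{\left(N,b \right)} = - \frac{1}{4} + \frac{1}{8} \cdot 8 = - \frac{1}{4} + 1 = \frac{3}{4}$)
$G{\left(h,x \right)} = 13 + 6 x$ ($G{\left(h,x \right)} = - 6 \left(-1 - x\right) + 7 = \left(6 + 6 x\right) + 7 = 13 + 6 x$)
$t = -48$ ($t = - 8 \left(1 + 5\right) = \left(-8\right) 6 = -48$)
$l{\left(I \right)} = - \frac{189}{4}$ ($l{\left(I \right)} = \frac{3}{4} - 48 = - \frac{189}{4}$)
$\sqrt{G{\left(-140,173 \right)} + l{\left(-12 \right)}} = \sqrt{\left(13 + 6 \cdot 173\right) - \frac{189}{4}} = \sqrt{\left(13 + 1038\right) - \frac{189}{4}} = \sqrt{1051 - \frac{189}{4}} = \sqrt{\frac{4015}{4}} = \frac{\sqrt{4015}}{2}$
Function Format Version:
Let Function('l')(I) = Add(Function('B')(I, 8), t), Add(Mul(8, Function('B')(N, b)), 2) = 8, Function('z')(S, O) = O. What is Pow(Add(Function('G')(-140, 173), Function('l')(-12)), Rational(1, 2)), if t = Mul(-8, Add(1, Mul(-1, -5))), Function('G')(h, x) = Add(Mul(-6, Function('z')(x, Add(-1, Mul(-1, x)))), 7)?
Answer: Mul(Rational(1, 2), Pow(4015, Rational(1, 2))) ≈ 31.682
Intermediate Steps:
Function('B')(N, b) = Rational(3, 4) (Function('B')(N, b) = Add(Rational(-1, 4), Mul(Rational(1, 8), 8)) = Add(Rational(-1, 4), 1) = Rational(3, 4))
Function('G')(h, x) = Add(13, Mul(6, x)) (Function('G')(h, x) = Add(Mul(-6, Add(-1, Mul(-1, x))), 7) = Add(Add(6, Mul(6, x)), 7) = Add(13, Mul(6, x)))
t = -48 (t = Mul(-8, Add(1, 5)) = Mul(-8, 6) = -48)
Function('l')(I) = Rational(-189, 4) (Function('l')(I) = Add(Rational(3, 4), -48) = Rational(-189, 4))
Pow(Add(Function('G')(-140, 173), Function('l')(-12)), Rational(1, 2)) = Pow(Add(Add(13, Mul(6, 173)), Rational(-189, 4)), Rational(1, 2)) = Pow(Add(Add(13, 1038), Rational(-189, 4)), Rational(1, 2)) = Pow(Add(1051, Rational(-189, 4)), Rational(1, 2)) = Pow(Rational(4015, 4), Rational(1, 2)) = Mul(Rational(1, 2), Pow(4015, Rational(1, 2)))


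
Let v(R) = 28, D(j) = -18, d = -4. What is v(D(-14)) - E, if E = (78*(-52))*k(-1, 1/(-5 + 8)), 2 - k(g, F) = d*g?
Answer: -8084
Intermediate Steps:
k(g, F) = 2 + 4*g (k(g, F) = 2 - (-4)*g = 2 + 4*g)
E = 8112 (E = (78*(-52))*(2 + 4*(-1)) = -4056*(2 - 4) = -4056*(-2) = 8112)
v(D(-14)) - E = 28 - 1*8112 = 28 - 8112 = -8084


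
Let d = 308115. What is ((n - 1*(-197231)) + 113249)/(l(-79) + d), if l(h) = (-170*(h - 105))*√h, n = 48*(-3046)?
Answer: 10122933456/34446297365 - 1027685632*I*√79/34446297365 ≈ 0.29388 - 0.26517*I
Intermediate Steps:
n = -146208
l(h) = √h*(17850 - 170*h) (l(h) = (-170*(-105 + h))*√h = (17850 - 170*h)*√h = √h*(17850 - 170*h))
((n - 1*(-197231)) + 113249)/(l(-79) + d) = ((-146208 - 1*(-197231)) + 113249)/(170*√(-79)*(105 - 1*(-79)) + 308115) = ((-146208 + 197231) + 113249)/(170*(I*√79)*(105 + 79) + 308115) = (51023 + 113249)/(170*(I*√79)*184 + 308115) = 164272/(31280*I*√79 + 308115) = 164272/(308115 + 31280*I*√79)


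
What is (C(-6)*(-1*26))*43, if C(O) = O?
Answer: 6708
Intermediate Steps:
(C(-6)*(-1*26))*43 = -(-6)*26*43 = -6*(-26)*43 = 156*43 = 6708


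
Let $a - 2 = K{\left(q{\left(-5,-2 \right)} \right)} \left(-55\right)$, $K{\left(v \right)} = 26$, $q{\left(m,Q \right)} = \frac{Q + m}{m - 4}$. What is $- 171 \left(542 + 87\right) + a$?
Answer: $-108987$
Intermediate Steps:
$q{\left(m,Q \right)} = \frac{Q + m}{-4 + m}$
$a = -1428$ ($a = 2 + 26 \left(-55\right) = 2 - 1430 = -1428$)
$- 171 \left(542 + 87\right) + a = - 171 \left(542 + 87\right) - 1428 = \left(-171\right) 629 - 1428 = -107559 - 1428 = -108987$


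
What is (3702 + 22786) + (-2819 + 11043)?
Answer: 34712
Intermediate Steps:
(3702 + 22786) + (-2819 + 11043) = 26488 + 8224 = 34712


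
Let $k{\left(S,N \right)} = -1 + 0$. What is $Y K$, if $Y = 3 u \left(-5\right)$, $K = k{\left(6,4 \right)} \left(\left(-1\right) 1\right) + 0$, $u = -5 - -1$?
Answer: $60$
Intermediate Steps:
$k{\left(S,N \right)} = -1$
$u = -4$ ($u = -5 + 1 = -4$)
$K = 1$ ($K = - \left(-1\right) 1 + 0 = \left(-1\right) \left(-1\right) + 0 = 1 + 0 = 1$)
$Y = 60$ ($Y = 3 \left(-4\right) \left(-5\right) = \left(-12\right) \left(-5\right) = 60$)
$Y K = 60 \cdot 1 = 60$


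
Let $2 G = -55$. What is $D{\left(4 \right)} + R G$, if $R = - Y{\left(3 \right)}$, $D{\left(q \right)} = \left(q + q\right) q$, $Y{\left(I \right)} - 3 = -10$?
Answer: $- \frac{321}{2} \approx -160.5$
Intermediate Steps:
$G = - \frac{55}{2}$ ($G = \frac{1}{2} \left(-55\right) = - \frac{55}{2} \approx -27.5$)
$Y{\left(I \right)} = -7$ ($Y{\left(I \right)} = 3 - 10 = -7$)
$D{\left(q \right)} = 2 q^{2}$ ($D{\left(q \right)} = 2 q q = 2 q^{2}$)
$R = 7$ ($R = \left(-1\right) \left(-7\right) = 7$)
$D{\left(4 \right)} + R G = 2 \cdot 4^{2} + 7 \left(- \frac{55}{2}\right) = 2 \cdot 16 - \frac{385}{2} = 32 - \frac{385}{2} = - \frac{321}{2}$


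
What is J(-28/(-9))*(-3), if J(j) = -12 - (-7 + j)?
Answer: 73/3 ≈ 24.333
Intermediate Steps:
J(j) = -5 - j (J(j) = -12 + (7 - j) = -5 - j)
J(-28/(-9))*(-3) = (-5 - (-28)/(-9))*(-3) = (-5 - (-28)*(-1)/9)*(-3) = (-5 - 1*28/9)*(-3) = (-5 - 28/9)*(-3) = -73/9*(-3) = 73/3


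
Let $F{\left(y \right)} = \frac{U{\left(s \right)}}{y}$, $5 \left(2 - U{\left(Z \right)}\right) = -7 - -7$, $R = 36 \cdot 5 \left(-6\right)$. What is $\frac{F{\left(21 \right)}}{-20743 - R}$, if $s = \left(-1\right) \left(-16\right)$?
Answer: $- \frac{2}{412923} \approx -4.8435 \cdot 10^{-6}$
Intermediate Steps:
$s = 16$
$R = -1080$ ($R = 180 \left(-6\right) = -1080$)
$U{\left(Z \right)} = 2$ ($U{\left(Z \right)} = 2 - \frac{-7 - -7}{5} = 2 - \frac{-7 + 7}{5} = 2 - 0 = 2 + 0 = 2$)
$F{\left(y \right)} = \frac{2}{y}$
$\frac{F{\left(21 \right)}}{-20743 - R} = \frac{2 \cdot \frac{1}{21}}{-20743 - -1080} = \frac{2 \cdot \frac{1}{21}}{-20743 + 1080} = \frac{2}{21 \left(-19663\right)} = \frac{2}{21} \left(- \frac{1}{19663}\right) = - \frac{2}{412923}$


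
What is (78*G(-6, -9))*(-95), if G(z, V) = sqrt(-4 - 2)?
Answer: -7410*I*sqrt(6) ≈ -18151.0*I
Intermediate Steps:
G(z, V) = I*sqrt(6) (G(z, V) = sqrt(-6) = I*sqrt(6))
(78*G(-6, -9))*(-95) = (78*(I*sqrt(6)))*(-95) = (78*I*sqrt(6))*(-95) = -7410*I*sqrt(6)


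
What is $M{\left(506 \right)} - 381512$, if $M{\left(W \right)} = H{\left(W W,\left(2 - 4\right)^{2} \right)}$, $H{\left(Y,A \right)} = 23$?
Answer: $-381489$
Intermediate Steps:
$M{\left(W \right)} = 23$
$M{\left(506 \right)} - 381512 = 23 - 381512 = -381489$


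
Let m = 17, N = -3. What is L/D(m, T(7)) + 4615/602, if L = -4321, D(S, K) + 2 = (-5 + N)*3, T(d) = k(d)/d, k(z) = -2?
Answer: 680308/3913 ≈ 173.86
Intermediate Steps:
T(d) = -2/d
D(S, K) = -26 (D(S, K) = -2 + (-5 - 3)*3 = -2 - 8*3 = -2 - 24 = -26)
L/D(m, T(7)) + 4615/602 = -4321/(-26) + 4615/602 = -4321*(-1/26) + 4615*(1/602) = 4321/26 + 4615/602 = 680308/3913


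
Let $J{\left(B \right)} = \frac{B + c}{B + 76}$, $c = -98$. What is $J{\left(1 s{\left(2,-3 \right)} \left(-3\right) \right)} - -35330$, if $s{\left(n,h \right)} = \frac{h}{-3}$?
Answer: $\frac{2578989}{73} \approx 35329.0$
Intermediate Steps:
$s{\left(n,h \right)} = - \frac{h}{3}$ ($s{\left(n,h \right)} = h \left(- \frac{1}{3}\right) = - \frac{h}{3}$)
$J{\left(B \right)} = \frac{-98 + B}{76 + B}$ ($J{\left(B \right)} = \frac{B - 98}{B + 76} = \frac{-98 + B}{76 + B}$)
$J{\left(1 s{\left(2,-3 \right)} \left(-3\right) \right)} - -35330 = \frac{-98 + 1 \left(\left(- \frac{1}{3}\right) \left(-3\right)\right) \left(-3\right)}{76 + 1 \left(\left(- \frac{1}{3}\right) \left(-3\right)\right) \left(-3\right)} - -35330 = \frac{-98 + 1 \cdot 1 \left(-3\right)}{76 + 1 \cdot 1 \left(-3\right)} + 35330 = \frac{-98 + 1 \left(-3\right)}{76 + 1 \left(-3\right)} + 35330 = \frac{-98 - 3}{76 - 3} + 35330 = \frac{1}{73} \left(-101\right) + 35330 = - \frac{101}{73} + 35330 = \frac{2578989}{73}$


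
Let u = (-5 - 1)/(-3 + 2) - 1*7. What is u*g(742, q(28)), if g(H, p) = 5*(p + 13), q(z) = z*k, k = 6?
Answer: -905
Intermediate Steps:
q(z) = 6*z (q(z) = z*6 = 6*z)
g(H, p) = 65 + 5*p (g(H, p) = 5*(13 + p) = 65 + 5*p)
u = -1 (u = -6/(-1) - 7 = -6*(-1) - 7 = 6 - 7 = -1)
u*g(742, q(28)) = -(65 + 5*(6*28)) = -(65 + 5*168) = -(65 + 840) = -1*905 = -905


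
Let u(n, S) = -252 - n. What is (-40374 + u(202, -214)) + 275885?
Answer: 235057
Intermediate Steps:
(-40374 + u(202, -214)) + 275885 = (-40374 + (-252 - 1*202)) + 275885 = (-40374 + (-252 - 202)) + 275885 = (-40374 - 454) + 275885 = -40828 + 275885 = 235057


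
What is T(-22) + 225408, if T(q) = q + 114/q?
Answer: 2479189/11 ≈ 2.2538e+5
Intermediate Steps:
T(-22) + 225408 = (-22 + 114/(-22)) + 225408 = (-22 + 114*(-1/22)) + 225408 = (-22 - 57/11) + 225408 = -299/11 + 225408 = 2479189/11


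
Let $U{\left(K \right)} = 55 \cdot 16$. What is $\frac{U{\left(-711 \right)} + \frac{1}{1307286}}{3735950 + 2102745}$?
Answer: $\frac{1150411681}{7632844231770} \approx 0.00015072$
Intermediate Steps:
$U{\left(K \right)} = 880$
$\frac{U{\left(-711 \right)} + \frac{1}{1307286}}{3735950 + 2102745} = \frac{880 + \frac{1}{1307286}}{3735950 + 2102745} = \frac{880 + \frac{1}{1307286}}{5838695} = \frac{1150411681}{1307286} \cdot \frac{1}{5838695} = \frac{1150411681}{7632844231770}$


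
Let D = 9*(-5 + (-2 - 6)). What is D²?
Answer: 13689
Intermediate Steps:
D = -117 (D = 9*(-5 - 8) = 9*(-13) = -117)
D² = (-117)² = 13689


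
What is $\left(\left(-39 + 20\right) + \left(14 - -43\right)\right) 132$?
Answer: $5016$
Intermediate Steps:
$\left(\left(-39 + 20\right) + \left(14 - -43\right)\right) 132 = \left(-19 + \left(14 + 43\right)\right) 132 = \left(-19 + 57\right) 132 = 38 \cdot 132 = 5016$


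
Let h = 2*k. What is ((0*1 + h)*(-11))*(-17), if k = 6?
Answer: 2244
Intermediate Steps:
h = 12 (h = 2*6 = 12)
((0*1 + h)*(-11))*(-17) = ((0*1 + 12)*(-11))*(-17) = ((0 + 12)*(-11))*(-17) = (12*(-11))*(-17) = -132*(-17) = 2244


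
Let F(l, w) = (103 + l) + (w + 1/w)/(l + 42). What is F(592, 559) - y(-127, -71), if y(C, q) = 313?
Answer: 67847787/177203 ≈ 382.88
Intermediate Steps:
F(l, w) = 103 + l + (w + 1/w)/(42 + l) (F(l, w) = (103 + l) + (w + 1/w)/(42 + l) = 103 + l + (w + 1/w)/(42 + l))
F(592, 559) - y(-127, -71) = (1 + 559² + 4326*559 + 559*592² + 145*592*559)/(559*(42 + 592)) - 1*313 = (1/559)*(1 + 312481 + 2418234 + 559*350464 + 47984560)/634 - 313 = (1/559)*(1/634)*(1 + 312481 + 2418234 + 195909376 + 47984560) - 313 = (1/559)*(1/634)*246624652 - 313 = 123312326/177203 - 313 = 67847787/177203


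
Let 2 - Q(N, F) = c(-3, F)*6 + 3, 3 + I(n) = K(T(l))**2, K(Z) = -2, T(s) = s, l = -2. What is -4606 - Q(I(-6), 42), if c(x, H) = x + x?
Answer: -4641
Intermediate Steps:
c(x, H) = 2*x
I(n) = 1 (I(n) = -3 + (-2)**2 = -3 + 4 = 1)
Q(N, F) = 35 (Q(N, F) = 2 - ((2*(-3))*6 + 3) = 2 - (-6*6 + 3) = 2 - (-36 + 3) = 2 - 1*(-33) = 2 + 33 = 35)
-4606 - Q(I(-6), 42) = -4606 - 1*35 = -4606 - 35 = -4641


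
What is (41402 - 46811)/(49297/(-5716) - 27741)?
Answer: 30917844/158616853 ≈ 0.19492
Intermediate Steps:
(41402 - 46811)/(49297/(-5716) - 27741) = -5409/(49297*(-1/5716) - 27741) = -5409/(-49297/5716 - 27741) = -5409/(-158616853/5716) = -5409*(-5716/158616853) = 30917844/158616853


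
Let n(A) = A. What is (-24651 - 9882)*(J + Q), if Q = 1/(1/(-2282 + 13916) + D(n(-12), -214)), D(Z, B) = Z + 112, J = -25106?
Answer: 1008651393601776/1163401 ≈ 8.6698e+8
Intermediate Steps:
D(Z, B) = 112 + Z
Q = 11634/1163401 (Q = 1/(1/(-2282 + 13916) + (112 - 12)) = 1/(1/11634 + 100) = 1/(1163401/11634) = 11634/1163401 ≈ 0.010000)
(-24651 - 9882)*(J + Q) = (-24651 - 9882)*(-25106 + 11634/1163401) = -34533*(-29208333872/1163401) = 1008651393601776/1163401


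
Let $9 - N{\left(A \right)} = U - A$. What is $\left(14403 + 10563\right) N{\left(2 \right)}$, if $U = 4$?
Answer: $174762$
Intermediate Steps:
$N{\left(A \right)} = 5 + A$ ($N{\left(A \right)} = 9 - \left(4 - A\right) = 9 + \left(-4 + A\right) = 5 + A$)
$\left(14403 + 10563\right) N{\left(2 \right)} = \left(14403 + 10563\right) \left(5 + 2\right) = 24966 \cdot 7 = 174762$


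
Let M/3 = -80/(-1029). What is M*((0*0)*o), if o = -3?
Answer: 0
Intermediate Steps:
M = 80/343 (M = 3*(-80/(-1029)) = 3*(-80*(-1/1029)) = 3*(80/1029) = 80/343 ≈ 0.23324)
M*((0*0)*o) = 80*((0*0)*(-3))/343 = 80*(0*(-3))/343 = (80/343)*0 = 0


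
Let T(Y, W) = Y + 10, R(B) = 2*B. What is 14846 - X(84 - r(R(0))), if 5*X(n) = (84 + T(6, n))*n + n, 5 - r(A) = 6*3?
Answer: 64433/5 ≈ 12887.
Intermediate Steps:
r(A) = -13 (r(A) = 5 - 6*3 = 5 - 1*18 = 5 - 18 = -13)
T(Y, W) = 10 + Y
X(n) = 101*n/5 (X(n) = ((84 + (10 + 6))*n + n)/5 = ((84 + 16)*n + n)/5 = (100*n + n)/5 = (101*n)/5 = 101*n/5)
14846 - X(84 - r(R(0))) = 14846 - 101*(84 - 1*(-13))/5 = 14846 - 101*(84 + 13)/5 = 14846 - 101*97/5 = 14846 - 1*9797/5 = 14846 - 9797/5 = 64433/5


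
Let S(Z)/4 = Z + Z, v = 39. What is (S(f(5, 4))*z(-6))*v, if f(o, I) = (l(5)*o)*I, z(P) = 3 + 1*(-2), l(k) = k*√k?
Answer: 31200*√5 ≈ 69765.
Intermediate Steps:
l(k) = k^(3/2)
z(P) = 1 (z(P) = 3 - 2 = 1)
f(o, I) = 5*I*o*√5 (f(o, I) = (5^(3/2)*o)*I = ((5*√5)*o)*I = (5*o*√5)*I = 5*I*o*√5)
S(Z) = 8*Z (S(Z) = 4*(Z + Z) = 4*(2*Z) = 8*Z)
(S(f(5, 4))*z(-6))*v = ((8*(5*4*5*√5))*1)*39 = ((8*(100*√5))*1)*39 = ((800*√5)*1)*39 = (800*√5)*39 = 31200*√5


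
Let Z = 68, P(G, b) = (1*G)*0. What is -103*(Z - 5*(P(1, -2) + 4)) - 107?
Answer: -5051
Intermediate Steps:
P(G, b) = 0 (P(G, b) = G*0 = 0)
-103*(Z - 5*(P(1, -2) + 4)) - 107 = -103*(68 - 5*(0 + 4)) - 107 = -103*(68 - 5*4) - 107 = -103*(68 - 1*20) - 107 = -103*(68 - 20) - 107 = -103*48 - 107 = -4944 - 107 = -5051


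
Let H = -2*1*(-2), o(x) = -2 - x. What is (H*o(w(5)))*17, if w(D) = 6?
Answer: -544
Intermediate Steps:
H = 4 (H = -2*(-2) = 4)
(H*o(w(5)))*17 = (4*(-2 - 1*6))*17 = (4*(-2 - 6))*17 = (4*(-8))*17 = -32*17 = -544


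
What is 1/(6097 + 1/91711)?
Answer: 91711/559161968 ≈ 0.00016401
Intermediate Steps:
1/(6097 + 1/91711) = 1/(559161968/91711) = 91711/559161968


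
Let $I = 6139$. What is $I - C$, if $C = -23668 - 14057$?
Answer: $43864$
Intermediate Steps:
$C = -37725$
$I - C = 6139 - -37725 = 6139 + 37725 = 43864$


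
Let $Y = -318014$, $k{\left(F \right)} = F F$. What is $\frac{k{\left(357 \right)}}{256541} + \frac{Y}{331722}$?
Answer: $- \frac{19652996198}{42550146801} \approx -0.46188$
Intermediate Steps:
$k{\left(F \right)} = F^{2}$
$\frac{k{\left(357 \right)}}{256541} + \frac{Y}{331722} = \frac{357^{2}}{256541} - \frac{318014}{331722} = 127449 \cdot \frac{1}{256541} - \frac{159007}{165861} = \frac{127449}{256541} - \frac{159007}{165861} = - \frac{19652996198}{42550146801}$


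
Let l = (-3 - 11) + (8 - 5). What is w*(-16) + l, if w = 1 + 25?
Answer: -427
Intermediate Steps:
l = -11 (l = -14 + 3 = -11)
w = 26
w*(-16) + l = 26*(-16) - 11 = -416 - 11 = -427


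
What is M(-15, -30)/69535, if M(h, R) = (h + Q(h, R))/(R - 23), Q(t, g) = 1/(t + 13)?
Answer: 31/7370710 ≈ 4.2058e-6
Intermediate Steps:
Q(t, g) = 1/(13 + t)
M(h, R) = (h + 1/(13 + h))/(-23 + R) (M(h, R) = (h + 1/(13 + h))/(R - 23) = (h + 1/(13 + h))/(-23 + R))
M(-15, -30)/69535 = ((1 - 15*(13 - 15))/((-23 - 30)*(13 - 15)))/69535 = ((1 - 15*(-2))/(-53*(-2)))*(1/69535) = -1/53*(-½)*(1 + 30)*(1/69535) = -1/53*(-½)*31*(1/69535) = (31/106)*(1/69535) = 31/7370710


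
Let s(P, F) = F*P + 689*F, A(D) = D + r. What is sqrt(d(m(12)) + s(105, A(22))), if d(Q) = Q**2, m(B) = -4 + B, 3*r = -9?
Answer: 5*sqrt(606) ≈ 123.09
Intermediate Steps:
r = -3 (r = (1/3)*(-9) = -3)
A(D) = -3 + D (A(D) = D - 3 = -3 + D)
s(P, F) = 689*F + F*P
sqrt(d(m(12)) + s(105, A(22))) = sqrt((-4 + 12)**2 + (-3 + 22)*(689 + 105)) = sqrt(8**2 + 19*794) = sqrt(64 + 15086) = sqrt(15150) = 5*sqrt(606)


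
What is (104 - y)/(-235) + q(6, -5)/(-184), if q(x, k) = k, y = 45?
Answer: -9681/43240 ≈ -0.22389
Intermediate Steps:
(104 - y)/(-235) + q(6, -5)/(-184) = (104 - 1*45)/(-235) - 5/(-184) = (104 - 45)*(-1/235) - 5*(-1/184) = 59*(-1/235) + 5/184 = -59/235 + 5/184 = -9681/43240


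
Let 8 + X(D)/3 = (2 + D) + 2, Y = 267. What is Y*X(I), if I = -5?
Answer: -7209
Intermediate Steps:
X(D) = -12 + 3*D (X(D) = -24 + 3*((2 + D) + 2) = -24 + 3*(4 + D) = -24 + (12 + 3*D) = -12 + 3*D)
Y*X(I) = 267*(-12 + 3*(-5)) = 267*(-12 - 15) = 267*(-27) = -7209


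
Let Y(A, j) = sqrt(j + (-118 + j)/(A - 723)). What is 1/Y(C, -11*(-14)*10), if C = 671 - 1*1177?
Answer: sqrt(2324331502)/1891238 ≈ 0.025492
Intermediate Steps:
C = -506 (C = 671 - 1177 = -506)
Y(A, j) = sqrt(j + (-118 + j)/(-723 + A))
1/Y(C, -11*(-14)*10) = 1/(sqrt((-118 - 11*(-14)*10 + (-11*(-14)*10)*(-723 - 506))/(-723 - 506))) = 1/(sqrt((-118 + 154*10 + (154*10)*(-1229))/(-1229))) = 1/(sqrt(-(-118 + 1540 + 1540*(-1229))/1229)) = 1/(sqrt(-(-118 + 1540 - 1892660)/1229)) = 1/(sqrt(-1/1229*(-1891238))) = 1/(sqrt(1891238/1229)) = 1/(sqrt(2324331502)/1229) = sqrt(2324331502)/1891238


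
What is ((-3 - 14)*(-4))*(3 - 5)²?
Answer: 272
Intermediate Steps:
((-3 - 14)*(-4))*(3 - 5)² = -17*(-4)*(-2)² = 68*4 = 272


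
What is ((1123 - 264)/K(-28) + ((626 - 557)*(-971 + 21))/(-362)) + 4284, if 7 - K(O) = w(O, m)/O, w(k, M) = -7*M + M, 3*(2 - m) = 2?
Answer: 39072766/8507 ≈ 4593.0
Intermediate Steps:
m = 4/3 (m = 2 - ⅓*2 = 2 - ⅔ = 4/3 ≈ 1.3333)
w(k, M) = -6*M
K(O) = 7 + 8/O (K(O) = 7 - (-6*4/3)/O = 7 - (-8)/O = 7 + 8/O)
((1123 - 264)/K(-28) + ((626 - 557)*(-971 + 21))/(-362)) + 4284 = ((1123 - 264)/(7 + 8/(-28)) + ((626 - 557)*(-971 + 21))/(-362)) + 4284 = (859/(7 + 8*(-1/28)) + (69*(-950))*(-1/362)) + 4284 = (859/(7 - 2/7) - 65550*(-1/362)) + 4284 = (859/(47/7) + 32775/181) + 4284 = (859*(7/47) + 32775/181) + 4284 = (6013/47 + 32775/181) + 4284 = 2628778/8507 + 4284 = 39072766/8507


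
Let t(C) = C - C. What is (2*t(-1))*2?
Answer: 0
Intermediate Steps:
t(C) = 0
(2*t(-1))*2 = (2*0)*2 = 0*2 = 0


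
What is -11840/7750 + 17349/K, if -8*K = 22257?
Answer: -44638696/5749725 ≈ -7.7636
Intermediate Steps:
K = -22257/8 (K = -1/8*22257 = -22257/8 ≈ -2782.1)
-11840/7750 + 17349/K = -11840/7750 + 17349/(-22257/8) = -11840*1/7750 + 17349*(-8/22257) = -1184/775 - 46264/7419 = -44638696/5749725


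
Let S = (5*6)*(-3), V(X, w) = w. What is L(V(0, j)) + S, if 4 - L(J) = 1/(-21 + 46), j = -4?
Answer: -2151/25 ≈ -86.040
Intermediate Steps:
L(J) = 99/25 (L(J) = 4 - 1/(-21 + 46) = 4 - 1/25 = 99/25)
S = -90 (S = 30*(-3) = -90)
L(V(0, j)) + S = 99/25 - 90 = -2151/25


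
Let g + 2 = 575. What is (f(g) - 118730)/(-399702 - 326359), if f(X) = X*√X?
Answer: 118730/726061 - 573*√573/726061 ≈ 0.14463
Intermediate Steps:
g = 573 (g = -2 + 575 = 573)
f(X) = X^(3/2)
(f(g) - 118730)/(-399702 - 326359) = (573^(3/2) - 118730)/(-399702 - 326359) = (573*√573 - 118730)/(-726061) = (-118730 + 573*√573)*(-1/726061) = 118730/726061 - 573*√573/726061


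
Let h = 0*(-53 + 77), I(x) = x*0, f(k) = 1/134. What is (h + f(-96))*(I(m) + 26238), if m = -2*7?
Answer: 13119/67 ≈ 195.81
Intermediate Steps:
f(k) = 1/134
m = -14
I(x) = 0
h = 0 (h = 0*24 = 0)
(h + f(-96))*(I(m) + 26238) = (0 + 1/134)*(0 + 26238) = (1/134)*26238 = 13119/67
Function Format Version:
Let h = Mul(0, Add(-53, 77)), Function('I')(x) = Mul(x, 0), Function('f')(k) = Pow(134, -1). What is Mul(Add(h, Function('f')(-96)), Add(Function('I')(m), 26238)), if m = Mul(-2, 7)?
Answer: Rational(13119, 67) ≈ 195.81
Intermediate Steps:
Function('f')(k) = Rational(1, 134)
m = -14
Function('I')(x) = 0
h = 0 (h = Mul(0, 24) = 0)
Mul(Add(h, Function('f')(-96)), Add(Function('I')(m), 26238)) = Mul(Add(0, Rational(1, 134)), Add(0, 26238)) = Mul(Rational(1, 134), 26238) = Rational(13119, 67)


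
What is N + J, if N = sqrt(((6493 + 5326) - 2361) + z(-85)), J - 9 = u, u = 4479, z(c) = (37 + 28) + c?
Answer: 4488 + 11*sqrt(78) ≈ 4585.1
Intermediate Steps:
z(c) = 65 + c
J = 4488 (J = 9 + 4479 = 4488)
N = 11*sqrt(78) (N = sqrt(((6493 + 5326) - 2361) + (65 - 85)) = sqrt((11819 - 2361) - 20) = sqrt(9458 - 20) = sqrt(9438) = 11*sqrt(78) ≈ 97.149)
N + J = 11*sqrt(78) + 4488 = 4488 + 11*sqrt(78)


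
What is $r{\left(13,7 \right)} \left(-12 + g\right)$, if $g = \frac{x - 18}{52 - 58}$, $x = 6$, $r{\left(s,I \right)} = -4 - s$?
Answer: $170$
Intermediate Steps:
$g = 2$ ($g = \frac{6 - 18}{52 - 58} = - \frac{12}{-6} = \left(-12\right) \left(- \frac{1}{6}\right) = 2$)
$r{\left(13,7 \right)} \left(-12 + g\right) = \left(-4 - 13\right) \left(-12 + 2\right) = \left(-4 - 13\right) \left(-10\right) = \left(-17\right) \left(-10\right) = 170$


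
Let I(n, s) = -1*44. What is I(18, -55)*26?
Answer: -1144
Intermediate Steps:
I(n, s) = -44
I(18, -55)*26 = -44*26 = -1144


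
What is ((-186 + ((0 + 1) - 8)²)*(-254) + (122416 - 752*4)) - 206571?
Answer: -52365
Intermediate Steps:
((-186 + ((0 + 1) - 8)²)*(-254) + (122416 - 752*4)) - 206571 = ((-186 + (1 - 8)²)*(-254) + (122416 - 3008)) - 206571 = ((-186 + (-7)²)*(-254) + 119408) - 206571 = ((-186 + 49)*(-254) + 119408) - 206571 = (-137*(-254) + 119408) - 206571 = (34798 + 119408) - 206571 = 154206 - 206571 = -52365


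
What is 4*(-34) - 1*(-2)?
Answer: -134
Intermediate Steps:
4*(-34) - 1*(-2) = -136 + 2 = -134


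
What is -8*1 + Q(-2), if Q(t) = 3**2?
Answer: 1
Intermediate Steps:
Q(t) = 9
-8*1 + Q(-2) = -8*1 + 9 = -8 + 9 = 1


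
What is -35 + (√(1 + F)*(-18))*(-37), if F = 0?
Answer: 631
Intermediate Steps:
-35 + (√(1 + F)*(-18))*(-37) = -35 + (√(1 + 0)*(-18))*(-37) = -35 + (√1*(-18))*(-37) = -35 + (1*(-18))*(-37) = -35 - 18*(-37) = -35 + 666 = 631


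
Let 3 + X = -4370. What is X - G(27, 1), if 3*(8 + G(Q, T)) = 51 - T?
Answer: -13145/3 ≈ -4381.7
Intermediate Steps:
G(Q, T) = 9 - T/3 (G(Q, T) = -8 + (51 - T)/3 = -8 + (17 - T/3) = 9 - T/3)
X = -4373 (X = -3 - 4370 = -4373)
X - G(27, 1) = -4373 - (9 - ⅓*1) = -4373 - (9 - ⅓) = -4373 - 1*26/3 = -4373 - 26/3 = -13145/3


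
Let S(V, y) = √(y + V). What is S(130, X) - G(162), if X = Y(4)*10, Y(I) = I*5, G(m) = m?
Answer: -162 + √330 ≈ -143.83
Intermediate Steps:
Y(I) = 5*I
X = 200 (X = (5*4)*10 = 20*10 = 200)
S(V, y) = √(V + y)
S(130, X) - G(162) = √(130 + 200) - 1*162 = √330 - 162 = -162 + √330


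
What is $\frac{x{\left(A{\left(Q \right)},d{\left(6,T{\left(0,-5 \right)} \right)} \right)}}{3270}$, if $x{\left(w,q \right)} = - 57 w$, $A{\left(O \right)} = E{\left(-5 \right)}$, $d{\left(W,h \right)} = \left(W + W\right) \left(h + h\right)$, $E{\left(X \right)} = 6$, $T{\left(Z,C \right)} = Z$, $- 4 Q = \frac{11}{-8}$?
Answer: $- \frac{57}{545} \approx -0.10459$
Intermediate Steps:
$Q = \frac{11}{32}$ ($Q = - \frac{11 \frac{1}{-8}}{4} = - \frac{11 \left(- \frac{1}{8}\right)}{4} = \left(- \frac{1}{4}\right) \left(- \frac{11}{8}\right) = \frac{11}{32} \approx 0.34375$)
$d{\left(W,h \right)} = 4 W h$ ($d{\left(W,h \right)} = 2 W 2 h = 4 W h$)
$A{\left(O \right)} = 6$
$\frac{x{\left(A{\left(Q \right)},d{\left(6,T{\left(0,-5 \right)} \right)} \right)}}{3270} = \frac{\left(-57\right) 6}{3270} = \left(-342\right) \frac{1}{3270} = - \frac{57}{545}$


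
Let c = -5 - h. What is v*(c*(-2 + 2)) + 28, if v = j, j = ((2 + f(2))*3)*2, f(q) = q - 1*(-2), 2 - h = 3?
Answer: 28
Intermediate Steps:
h = -1 (h = 2 - 1*3 = 2 - 3 = -1)
f(q) = 2 + q (f(q) = q + 2 = 2 + q)
j = 36 (j = ((2 + (2 + 2))*3)*2 = ((2 + 4)*3)*2 = (6*3)*2 = 18*2 = 36)
v = 36
c = -4 (c = -5 - 1*(-1) = -5 + 1 = -4)
v*(c*(-2 + 2)) + 28 = 36*(-4*(-2 + 2)) + 28 = 36*(-4*0) + 28 = 36*0 + 28 = 0 + 28 = 28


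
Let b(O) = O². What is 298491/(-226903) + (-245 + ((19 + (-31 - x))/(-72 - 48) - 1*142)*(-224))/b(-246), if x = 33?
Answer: -3640267273/4577087316 ≈ -0.79532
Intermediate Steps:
298491/(-226903) + (-245 + ((19 + (-31 - x))/(-72 - 48) - 1*142)*(-224))/b(-246) = 298491/(-226903) + (-245 + ((19 + (-31 - 1*33))/(-72 - 48) - 1*142)*(-224))/((-246)²) = 298491*(-1/226903) + (-245 + ((19 + (-31 - 33))/(-120) - 142)*(-224))/60516 = -298491/226903 + (-245 + ((19 - 64)*(-1/120) - 142)*(-224))*(1/60516) = -298491/226903 + (-245 + (-45*(-1/120) - 142)*(-224))*(1/60516) = -298491/226903 + (-245 + (3/8 - 142)*(-224))*(1/60516) = -298491/226903 + (-245 - 1133/8*(-224))*(1/60516) = -298491/226903 + (-245 + 31724)*(1/60516) = -298491/226903 + 31479*(1/60516) = -298491/226903 + 10493/20172 = -3640267273/4577087316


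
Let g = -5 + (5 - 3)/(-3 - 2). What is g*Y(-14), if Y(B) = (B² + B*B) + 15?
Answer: -10989/5 ≈ -2197.8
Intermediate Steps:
Y(B) = 15 + 2*B² (Y(B) = (B² + B²) + 15 = 2*B² + 15 = 15 + 2*B²)
g = -27/5 (g = -5 + 2/(-5) = -5 + 2*(-⅕) = -5 - ⅖ = -27/5 ≈ -5.4000)
g*Y(-14) = -27*(15 + 2*(-14)²)/5 = -27*(15 + 2*196)/5 = -27*(15 + 392)/5 = -27/5*407 = -10989/5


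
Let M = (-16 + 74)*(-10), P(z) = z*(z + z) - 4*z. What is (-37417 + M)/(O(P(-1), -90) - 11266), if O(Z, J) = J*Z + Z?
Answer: 37997/11800 ≈ 3.2201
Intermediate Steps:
P(z) = -4*z + 2*z² (P(z) = z*(2*z) - 4*z = 2*z² - 4*z = -4*z + 2*z²)
M = -580 (M = 58*(-10) = -580)
O(Z, J) = Z + J*Z
(-37417 + M)/(O(P(-1), -90) - 11266) = (-37417 - 580)/((2*(-1)*(-2 - 1))*(1 - 90) - 11266) = -37997/((2*(-1)*(-3))*(-89) - 11266) = -37997/(6*(-89) - 11266) = -37997/(-534 - 11266) = -37997/(-11800) = -37997*(-1/11800) = 37997/11800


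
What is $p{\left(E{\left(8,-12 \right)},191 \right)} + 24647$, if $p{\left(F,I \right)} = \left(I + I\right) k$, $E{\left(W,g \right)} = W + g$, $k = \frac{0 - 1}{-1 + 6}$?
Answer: $\frac{122853}{5} \approx 24571.0$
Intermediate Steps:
$k = - \frac{1}{5} \approx -0.2$
$p{\left(F,I \right)} = - \frac{2 I}{5}$ ($p{\left(F,I \right)} = \left(I + I\right) \left(- \frac{1}{5}\right) = 2 I \left(- \frac{1}{5}\right) = - \frac{2 I}{5}$)
$p{\left(E{\left(8,-12 \right)},191 \right)} + 24647 = \left(- \frac{2}{5}\right) 191 + 24647 = - \frac{382}{5} + 24647 = \frac{122853}{5}$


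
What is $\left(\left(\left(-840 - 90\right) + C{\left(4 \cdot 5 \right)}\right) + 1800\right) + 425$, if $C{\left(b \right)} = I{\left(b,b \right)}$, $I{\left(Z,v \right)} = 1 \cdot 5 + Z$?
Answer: $1320$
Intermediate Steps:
$I{\left(Z,v \right)} = 5 + Z$
$C{\left(b \right)} = 5 + b$
$\left(\left(\left(-840 - 90\right) + C{\left(4 \cdot 5 \right)}\right) + 1800\right) + 425 = \left(\left(\left(-840 - 90\right) + \left(5 + 4 \cdot 5\right)\right) + 1800\right) + 425 = \left(\left(-930 + \left(5 + 20\right)\right) + 1800\right) + 425 = \left(\left(-930 + 25\right) + 1800\right) + 425 = \left(-905 + 1800\right) + 425 = 895 + 425 = 1320$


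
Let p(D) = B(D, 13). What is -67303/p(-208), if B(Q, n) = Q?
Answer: 67303/208 ≈ 323.57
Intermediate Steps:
p(D) = D
-67303/p(-208) = -67303/(-208) = -67303*(-1/208) = 67303/208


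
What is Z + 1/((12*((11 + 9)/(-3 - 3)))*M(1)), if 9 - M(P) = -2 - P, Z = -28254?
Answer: -13561921/480 ≈ -28254.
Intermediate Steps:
M(P) = 11 + P (M(P) = 9 - (-2 - P) = 9 + (2 + P) = 11 + P)
Z + 1/((12*((11 + 9)/(-3 - 3)))*M(1)) = -28254 + 1/((12*((11 + 9)/(-3 - 3)))*(11 + 1)) = -28254 + 1/((12*(20/(-6)))*12) = -28254 + 1/((12*(20*(-⅙)))*12) = -28254 + 1/((12*(-10/3))*12) = -28254 + 1/(-40*12) = -28254 + 1/(-480) = -28254 - 1/480 = -13561921/480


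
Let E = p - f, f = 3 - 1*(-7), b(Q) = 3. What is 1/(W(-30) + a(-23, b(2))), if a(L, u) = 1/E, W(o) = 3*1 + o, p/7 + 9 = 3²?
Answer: -10/271 ≈ -0.036900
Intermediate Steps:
p = 0 (p = -63 + 7*3² = -63 + 7*9 = -63 + 63 = 0)
f = 10 (f = 3 + 7 = 10)
W(o) = 3 + o
E = -10 (E = 0 - 1*10 = 0 - 10 = -10)
a(L, u) = -⅒ (a(L, u) = 1/(-10) = -⅒)
1/(W(-30) + a(-23, b(2))) = 1/((3 - 30) - ⅒) = 1/(-27 - ⅒) = 1/(-271/10) = -10/271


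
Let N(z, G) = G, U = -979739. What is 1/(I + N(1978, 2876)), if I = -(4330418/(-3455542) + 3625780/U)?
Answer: 1692764631769/4876776938204475 ≈ 0.00034711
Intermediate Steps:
I = 8385857236831/1692764631769 (I = -(4330418/(-3455542) + 3625780/(-979739)) = -(4330418*(-1/3455542) + 3625780*(-1/979739)) = -(-2165209/1727771 - 3625780/979739) = -1*(-8385857236831/1692764631769) = 8385857236831/1692764631769 ≈ 4.9539)
1/(I + N(1978, 2876)) = 1/(8385857236831/1692764631769 + 2876) = 1/(4876776938204475/1692764631769) = 1692764631769/4876776938204475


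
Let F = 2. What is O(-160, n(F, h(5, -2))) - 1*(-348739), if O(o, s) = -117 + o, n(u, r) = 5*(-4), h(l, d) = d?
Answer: 348462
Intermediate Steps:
n(u, r) = -20
O(-160, n(F, h(5, -2))) - 1*(-348739) = (-117 - 160) - 1*(-348739) = -277 + 348739 = 348462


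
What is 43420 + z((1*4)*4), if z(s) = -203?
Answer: 43217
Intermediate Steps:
43420 + z((1*4)*4) = 43420 - 203 = 43217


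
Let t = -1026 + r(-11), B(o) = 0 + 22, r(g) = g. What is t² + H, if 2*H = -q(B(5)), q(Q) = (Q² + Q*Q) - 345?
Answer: 2150115/2 ≈ 1.0751e+6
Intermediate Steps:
B(o) = 22
q(Q) = -345 + 2*Q² (q(Q) = (Q² + Q²) - 345 = 2*Q² - 345 = -345 + 2*Q²)
t = -1037 (t = -1026 - 11 = -1037)
H = -623/2 (H = (-(-345 + 2*22²))/2 = (-(-345 + 2*484))/2 = (-(-345 + 968))/2 = (-1*623)/2 = (½)*(-623) = -623/2 ≈ -311.50)
t² + H = (-1037)² - 623/2 = 1075369 - 623/2 = 2150115/2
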